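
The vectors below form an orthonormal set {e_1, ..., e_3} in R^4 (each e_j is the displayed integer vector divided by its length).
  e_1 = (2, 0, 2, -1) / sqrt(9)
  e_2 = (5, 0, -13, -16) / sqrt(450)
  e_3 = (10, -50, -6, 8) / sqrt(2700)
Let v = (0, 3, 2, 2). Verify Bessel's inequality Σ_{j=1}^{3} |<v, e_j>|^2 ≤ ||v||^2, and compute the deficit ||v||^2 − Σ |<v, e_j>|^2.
Σ |<v, e_j>|^2 = 427/27; ||v||^2 = 17; deficit = 32/27

Write each e_j = u_j / sqrt(<u_j, u_j>) where u_j is the displayed integer vector. Then <v, e_j> = <v, u_j> / sqrt(<u_j, u_j>), so |<v, e_j>|^2 = <v, u_j>^2 / <u_j, u_j>.
Coefficients: <v, e_1> = 2/sqrt(9), <v, e_2> = -58/sqrt(450), <v, e_3> = -146/sqrt(2700).
Square and sum: Σ |<v, e_j>|^2 = 427/27.
Compute ||v||^2 = v·v = 17.
Deficit = 17 − 427/27 = 32/27 ≥ 0, confirming Bessel's inequality. (The deficit equals ||v − Σ <v,e_j> e_j||^2, the squared distance from v to span{e_j}.)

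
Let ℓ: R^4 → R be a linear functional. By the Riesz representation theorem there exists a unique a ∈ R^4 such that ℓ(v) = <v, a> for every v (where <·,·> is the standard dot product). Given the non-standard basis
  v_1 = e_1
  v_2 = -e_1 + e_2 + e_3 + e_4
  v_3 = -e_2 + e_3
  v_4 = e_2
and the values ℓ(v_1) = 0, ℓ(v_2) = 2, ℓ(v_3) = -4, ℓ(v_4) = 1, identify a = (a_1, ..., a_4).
a = (0, 1, -3, 4)

Write a = (a_1, ..., a_4) in the standard basis. For each basis vector v_i, ℓ(v_i) = <v_i, a> is a linear equation in the a_j's. Collect the n equations into a matrix system V a = ℓ, where row i of V is v_i (expressed in the standard basis). Since V is invertible (lower-triangular with 1s on the diagonal, up to permutation), solve by back-substitution:
  V =
[[1, 0, 0, 0],
 [-1, 1, 1, 1],
 [0, -1, 1, 0],
 [0, 1, 0, 0]]
  V a = (0, 2, -4, 1)
Solving gives a = (0, 1, -3, 4).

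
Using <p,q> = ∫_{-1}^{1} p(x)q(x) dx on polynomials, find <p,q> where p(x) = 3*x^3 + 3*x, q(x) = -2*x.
<p,q> = -32/5

Expand the product: p(x)·q(x) = -6*x^4 - 6*x^2.
∫_{-1}^{1} of each monomial x^k gives [2/(k+1) if k even, 0 if k odd]. Integrating term-by-term (or equivalently evaluating the antiderivative F(x) = -6*x^5/5 - 2*x^3 at the endpoints):
  F(1) − F(−1) = -16/5 − (16/5) = -32/5.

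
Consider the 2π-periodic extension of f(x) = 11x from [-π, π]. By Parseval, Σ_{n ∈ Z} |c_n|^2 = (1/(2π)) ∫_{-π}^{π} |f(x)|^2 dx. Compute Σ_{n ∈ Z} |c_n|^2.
Σ |c_n|^2 = 121π^2/3

Expand and integrate term by term over [-π, π]:
  ∫ (11x)^2 dx = 121·(2π^3/3); ∫ 2·11·(0)·x dx = 0 (odd integrand); ∫ 0^2 dx = 0·2π.
So (1/(2π)) ∫_{-π}^{π} (11x)^2 dx = 121π^2/3 + 0 = 121π^2/3.
Parseval ⇒ Σ |c_n|^2 = 121π^2/3.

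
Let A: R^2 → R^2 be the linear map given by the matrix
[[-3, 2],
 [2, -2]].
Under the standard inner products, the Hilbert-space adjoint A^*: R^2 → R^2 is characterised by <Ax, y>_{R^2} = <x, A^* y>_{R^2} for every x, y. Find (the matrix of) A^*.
A^* = A^T =
[[-3, 2],
 [2, -2]]

For real matrices with standard dot products, the defining identity <Ax, y> = <x, A^* y> gives (Ax)^T y = x^T (A^*) y, i.e. x^T A^T y = x^T (A^*) y. Since this holds for all x, y, we must have A^* = A^T. Therefore
A^* =
[[-3, 2],
 [2, -2]].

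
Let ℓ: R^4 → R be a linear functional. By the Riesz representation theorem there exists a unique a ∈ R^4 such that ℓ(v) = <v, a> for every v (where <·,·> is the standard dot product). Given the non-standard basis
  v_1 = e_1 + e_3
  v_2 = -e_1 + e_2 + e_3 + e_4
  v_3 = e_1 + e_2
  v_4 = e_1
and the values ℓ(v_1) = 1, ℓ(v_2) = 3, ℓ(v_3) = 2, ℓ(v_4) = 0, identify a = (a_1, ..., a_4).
a = (0, 2, 1, 0)

Write a = (a_1, ..., a_4) in the standard basis. For each basis vector v_i, ℓ(v_i) = <v_i, a> is a linear equation in the a_j's. Collect the n equations into a matrix system V a = ℓ, where row i of V is v_i (expressed in the standard basis). Since V is invertible (lower-triangular with 1s on the diagonal, up to permutation), solve by back-substitution:
  V =
[[1, 0, 1, 0],
 [-1, 1, 1, 1],
 [1, 1, 0, 0],
 [1, 0, 0, 0]]
  V a = (1, 3, 2, 0)
Solving gives a = (0, 2, 1, 0).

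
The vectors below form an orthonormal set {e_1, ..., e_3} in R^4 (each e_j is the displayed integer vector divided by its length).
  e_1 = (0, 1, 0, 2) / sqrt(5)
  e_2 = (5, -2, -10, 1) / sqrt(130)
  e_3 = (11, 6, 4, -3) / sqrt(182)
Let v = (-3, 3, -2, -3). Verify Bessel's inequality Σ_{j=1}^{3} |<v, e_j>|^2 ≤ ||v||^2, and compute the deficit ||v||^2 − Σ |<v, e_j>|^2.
Σ |<v, e_j>|^2 = 3; ||v||^2 = 31; deficit = 28

Write each e_j = u_j / sqrt(<u_j, u_j>) where u_j is the displayed integer vector. Then <v, e_j> = <v, u_j> / sqrt(<u_j, u_j>), so |<v, e_j>|^2 = <v, u_j>^2 / <u_j, u_j>.
Coefficients: <v, e_1> = -3/sqrt(5), <v, e_2> = -4/sqrt(130), <v, e_3> = -14/sqrt(182).
Square and sum: Σ |<v, e_j>|^2 = 3.
Compute ||v||^2 = v·v = 31.
Deficit = 31 − 3 = 28 ≥ 0, confirming Bessel's inequality. (The deficit equals ||v − Σ <v,e_j> e_j||^2, the squared distance from v to span{e_j}.)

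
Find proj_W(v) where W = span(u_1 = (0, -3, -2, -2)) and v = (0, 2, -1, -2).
proj_W(v) = (0, 0, 0, 0)

Set up U = [u_1 | ... | u_1] ∈ R^(4×1). The projector onto W = col(U) is P = U (U^T U)^(-1) U^T.
Compute U^T U =
  [17],
and U^T v = (0).
Solve U^T U · c = U^T v for the coefficients: c = (0). The projection is proj_W(v) = U c.
Check: (v - proj_W(v)) · u_1 = 0  (should be 0).
Result: proj_W(v) = (0, 0, 0, 0).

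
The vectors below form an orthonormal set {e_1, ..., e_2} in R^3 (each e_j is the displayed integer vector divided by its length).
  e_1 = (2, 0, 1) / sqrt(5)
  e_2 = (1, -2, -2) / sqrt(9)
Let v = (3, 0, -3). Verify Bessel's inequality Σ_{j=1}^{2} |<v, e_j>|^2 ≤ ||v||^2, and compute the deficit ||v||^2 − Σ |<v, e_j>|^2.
Σ |<v, e_j>|^2 = 54/5; ||v||^2 = 18; deficit = 36/5

Write each e_j = u_j / sqrt(<u_j, u_j>) where u_j is the displayed integer vector. Then <v, e_j> = <v, u_j> / sqrt(<u_j, u_j>), so |<v, e_j>|^2 = <v, u_j>^2 / <u_j, u_j>.
Coefficients: <v, e_1> = 3/sqrt(5), <v, e_2> = 9/sqrt(9).
Square and sum: Σ |<v, e_j>|^2 = 54/5.
Compute ||v||^2 = v·v = 18.
Deficit = 18 − 54/5 = 36/5 ≥ 0, confirming Bessel's inequality. (The deficit equals ||v − Σ <v,e_j> e_j||^2, the squared distance from v to span{e_j}.)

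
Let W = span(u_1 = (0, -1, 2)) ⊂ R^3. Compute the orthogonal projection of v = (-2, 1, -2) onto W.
proj_W(v) = (0, 1, -2)

Set up U = [u_1 | ... | u_1] ∈ R^(3×1). The projector onto W = col(U) is P = U (U^T U)^(-1) U^T.
Compute U^T U =
  [5],
and U^T v = (-5).
Solve U^T U · c = U^T v for the coefficients: c = (-1). The projection is proj_W(v) = U c.
Check: (v - proj_W(v)) · u_1 = 0  (should be 0).
Result: proj_W(v) = (0, 1, -2).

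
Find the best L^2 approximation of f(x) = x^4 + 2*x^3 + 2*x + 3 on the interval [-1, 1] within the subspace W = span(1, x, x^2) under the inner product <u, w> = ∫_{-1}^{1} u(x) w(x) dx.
g(x) = 6*x^2/7 + 16*x/5 + 102/35

The best approximation g ∈ W is the orthogonal projection of f onto W. Writing g = a_0 + a_1 x + a_2 x^2, the coefficients solve the normal equations G · a = b where
  G_{ij} = <φ_i, φ_j> and b_i = <f, φ_i>, with φ_0 = 1, φ_1 = x, φ_2 = x^2.
G =
  [2, 0, 2/3]
  [0, 2/3, 0]
  [2/3, 0, 2/5],
b = (32/5, 32/15, 16/7).
Solving gives a_0 = 102/35, a_1 = 16/5, a_2 = 6/7, so
  g(x) = 6*x^2/7 + 16*x/5 + 102/35.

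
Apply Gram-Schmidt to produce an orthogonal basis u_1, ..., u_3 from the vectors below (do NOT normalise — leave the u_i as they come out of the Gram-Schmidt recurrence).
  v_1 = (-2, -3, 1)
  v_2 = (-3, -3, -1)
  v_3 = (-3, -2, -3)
Orthogonal basis:
  u_1 = (-2, -3, 1)
  u_2 = (-1, 0, -2)
  u_3 = (3/35, -1/14, -3/70)

Apply the Gram-Schmidt recurrence
  u_1 = v_1
  u_i = v_i − Σ_{j<i} ((v_i · u_j) / (u_j · u_j)) · u_j.

Step by step this gives:
  u_1 = (-2, -3, 1)
  u_2 = (-1, 0, -2)
  u_3 = (3/35, -1/14, -3/70)

Orthogonality check:
  u_2 · u_1 = 0 (should be 0)
  u_3 · u_1 = 0 (should be 0)
  u_3 · u_2 = 0 (should be 0)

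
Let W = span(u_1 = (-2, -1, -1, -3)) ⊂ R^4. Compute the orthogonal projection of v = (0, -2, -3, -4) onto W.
proj_W(v) = (-34/15, -17/15, -17/15, -17/5)

Set up U = [u_1 | ... | u_1] ∈ R^(4×1). The projector onto W = col(U) is P = U (U^T U)^(-1) U^T.
Compute U^T U =
  [15],
and U^T v = (17).
Solve U^T U · c = U^T v for the coefficients: c = (17/15). The projection is proj_W(v) = U c.
Check: (v - proj_W(v)) · u_1 = 0  (should be 0).
Result: proj_W(v) = (-34/15, -17/15, -17/15, -17/5).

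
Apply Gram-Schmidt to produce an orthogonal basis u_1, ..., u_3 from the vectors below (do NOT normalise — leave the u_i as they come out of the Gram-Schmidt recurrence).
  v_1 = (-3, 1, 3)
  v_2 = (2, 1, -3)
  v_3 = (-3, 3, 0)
Orthogonal basis:
  u_1 = (-3, 1, 3)
  u_2 = (-4/19, 33/19, -15/19)
  u_3 = (-27/35, -27/70, -9/14)

Apply the Gram-Schmidt recurrence
  u_1 = v_1
  u_i = v_i − Σ_{j<i} ((v_i · u_j) / (u_j · u_j)) · u_j.

Step by step this gives:
  u_1 = (-3, 1, 3)
  u_2 = (-4/19, 33/19, -15/19)
  u_3 = (-27/35, -27/70, -9/14)

Orthogonality check:
  u_2 · u_1 = 0 (should be 0)
  u_3 · u_1 = 0 (should be 0)
  u_3 · u_2 = 0 (should be 0)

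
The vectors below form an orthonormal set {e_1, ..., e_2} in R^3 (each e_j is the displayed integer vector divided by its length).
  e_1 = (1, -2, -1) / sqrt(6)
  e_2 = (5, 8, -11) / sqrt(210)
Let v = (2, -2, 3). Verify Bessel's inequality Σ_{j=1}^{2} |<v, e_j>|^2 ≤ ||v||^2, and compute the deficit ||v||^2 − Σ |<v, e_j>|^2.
Σ |<v, e_j>|^2 = 306/35; ||v||^2 = 17; deficit = 289/35

Write each e_j = u_j / sqrt(<u_j, u_j>) where u_j is the displayed integer vector. Then <v, e_j> = <v, u_j> / sqrt(<u_j, u_j>), so |<v, e_j>|^2 = <v, u_j>^2 / <u_j, u_j>.
Coefficients: <v, e_1> = 3/sqrt(6), <v, e_2> = -39/sqrt(210).
Square and sum: Σ |<v, e_j>|^2 = 306/35.
Compute ||v||^2 = v·v = 17.
Deficit = 17 − 306/35 = 289/35 ≥ 0, confirming Bessel's inequality. (The deficit equals ||v − Σ <v,e_j> e_j||^2, the squared distance from v to span{e_j}.)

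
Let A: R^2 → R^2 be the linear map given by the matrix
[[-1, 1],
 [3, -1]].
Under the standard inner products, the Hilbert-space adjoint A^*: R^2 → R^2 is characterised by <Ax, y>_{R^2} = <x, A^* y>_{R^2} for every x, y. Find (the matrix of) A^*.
A^* = A^T =
[[-1, 3],
 [1, -1]]

For real matrices with standard dot products, the defining identity <Ax, y> = <x, A^* y> gives (Ax)^T y = x^T (A^*) y, i.e. x^T A^T y = x^T (A^*) y. Since this holds for all x, y, we must have A^* = A^T. Therefore
A^* =
[[-1, 3],
 [1, -1]].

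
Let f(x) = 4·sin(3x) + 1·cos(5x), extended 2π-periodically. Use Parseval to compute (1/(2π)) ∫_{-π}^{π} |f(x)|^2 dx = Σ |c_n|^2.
Σ |c_n|^2 = 17/2

Expand |f|^2 and use orthogonality of {sin(nx), cos(mx)} on [-π, π]:
  ∫_{-π}^{π} sin(nx)^2 dx = π, ∫ cos(mx)^2 dx = π, and cross terms integrate to 0.
So ∫_{-π}^{π} f(x)^2 dx = 4^2 · π + 1^2 · π = (16 + 1)π.
Divide by 2π: (16 + 1)/2 = 17/2.
By Parseval, this equals Σ |c_n|^2.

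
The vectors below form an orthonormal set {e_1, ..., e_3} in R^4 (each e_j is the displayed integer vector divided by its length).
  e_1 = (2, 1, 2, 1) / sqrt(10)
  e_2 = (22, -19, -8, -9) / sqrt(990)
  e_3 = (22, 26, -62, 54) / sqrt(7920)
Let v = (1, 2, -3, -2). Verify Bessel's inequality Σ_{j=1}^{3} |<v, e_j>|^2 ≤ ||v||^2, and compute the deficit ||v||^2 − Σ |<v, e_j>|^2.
Σ |<v, e_j>|^2 = 26/5; ||v||^2 = 18; deficit = 64/5

Write each e_j = u_j / sqrt(<u_j, u_j>) where u_j is the displayed integer vector. Then <v, e_j> = <v, u_j> / sqrt(<u_j, u_j>), so |<v, e_j>|^2 = <v, u_j>^2 / <u_j, u_j>.
Coefficients: <v, e_1> = -4/sqrt(10), <v, e_2> = 26/sqrt(990), <v, e_3> = 152/sqrt(7920).
Square and sum: Σ |<v, e_j>|^2 = 26/5.
Compute ||v||^2 = v·v = 18.
Deficit = 18 − 26/5 = 64/5 ≥ 0, confirming Bessel's inequality. (The deficit equals ||v − Σ <v,e_j> e_j||^2, the squared distance from v to span{e_j}.)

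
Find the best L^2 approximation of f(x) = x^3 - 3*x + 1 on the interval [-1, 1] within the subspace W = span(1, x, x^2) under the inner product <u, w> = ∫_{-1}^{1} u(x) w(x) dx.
g(x) = 1 - 12*x/5

The best approximation g ∈ W is the orthogonal projection of f onto W. Writing g = a_0 + a_1 x + a_2 x^2, the coefficients solve the normal equations G · a = b where
  G_{ij} = <φ_i, φ_j> and b_i = <f, φ_i>, with φ_0 = 1, φ_1 = x, φ_2 = x^2.
G =
  [2, 0, 2/3]
  [0, 2/3, 0]
  [2/3, 0, 2/5],
b = (2, -8/5, 2/3).
Solving gives a_0 = 1, a_1 = -12/5, a_2 = 0, so
  g(x) = 1 - 12*x/5.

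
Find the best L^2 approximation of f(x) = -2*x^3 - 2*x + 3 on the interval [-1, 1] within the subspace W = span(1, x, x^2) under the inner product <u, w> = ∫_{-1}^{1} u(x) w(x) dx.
g(x) = 3 - 16*x/5

The best approximation g ∈ W is the orthogonal projection of f onto W. Writing g = a_0 + a_1 x + a_2 x^2, the coefficients solve the normal equations G · a = b where
  G_{ij} = <φ_i, φ_j> and b_i = <f, φ_i>, with φ_0 = 1, φ_1 = x, φ_2 = x^2.
G =
  [2, 0, 2/3]
  [0, 2/3, 0]
  [2/3, 0, 2/5],
b = (6, -32/15, 2).
Solving gives a_0 = 3, a_1 = -16/5, a_2 = 0, so
  g(x) = 3 - 16*x/5.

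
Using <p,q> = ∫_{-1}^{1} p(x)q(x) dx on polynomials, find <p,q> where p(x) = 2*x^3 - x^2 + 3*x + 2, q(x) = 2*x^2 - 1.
<p,q> = -22/15

Expand the product: p(x)·q(x) = 4*x^5 - 2*x^4 + 4*x^3 + 5*x^2 - 3*x - 2.
∫_{-1}^{1} of each monomial x^k gives [2/(k+1) if k even, 0 if k odd]. Integrating term-by-term (or equivalently evaluating the antiderivative F(x) = 2*x^6/3 - 2*x^5/5 + x^4 + 5*x^3/3 - 3*x^2/2 - 2*x at the endpoints):
  F(1) − F(−1) = -17/30 − (9/10) = -22/15.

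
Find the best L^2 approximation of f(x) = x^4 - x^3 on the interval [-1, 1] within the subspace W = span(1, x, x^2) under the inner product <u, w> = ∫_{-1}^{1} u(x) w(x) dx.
g(x) = 6*x^2/7 - 3*x/5 - 3/35

The best approximation g ∈ W is the orthogonal projection of f onto W. Writing g = a_0 + a_1 x + a_2 x^2, the coefficients solve the normal equations G · a = b where
  G_{ij} = <φ_i, φ_j> and b_i = <f, φ_i>, with φ_0 = 1, φ_1 = x, φ_2 = x^2.
G =
  [2, 0, 2/3]
  [0, 2/3, 0]
  [2/3, 0, 2/5],
b = (2/5, -2/5, 2/7).
Solving gives a_0 = -3/35, a_1 = -3/5, a_2 = 6/7, so
  g(x) = 6*x^2/7 - 3*x/5 - 3/35.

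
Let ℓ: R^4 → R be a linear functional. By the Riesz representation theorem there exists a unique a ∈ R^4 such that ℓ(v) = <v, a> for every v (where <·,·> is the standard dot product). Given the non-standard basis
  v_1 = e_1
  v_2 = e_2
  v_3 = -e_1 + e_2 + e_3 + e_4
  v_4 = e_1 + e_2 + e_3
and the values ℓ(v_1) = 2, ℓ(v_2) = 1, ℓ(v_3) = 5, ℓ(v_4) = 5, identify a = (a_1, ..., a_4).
a = (2, 1, 2, 4)

Write a = (a_1, ..., a_4) in the standard basis. For each basis vector v_i, ℓ(v_i) = <v_i, a> is a linear equation in the a_j's. Collect the n equations into a matrix system V a = ℓ, where row i of V is v_i (expressed in the standard basis). Since V is invertible (lower-triangular with 1s on the diagonal, up to permutation), solve by back-substitution:
  V =
[[1, 0, 0, 0],
 [0, 1, 0, 0],
 [-1, 1, 1, 1],
 [1, 1, 1, 0]]
  V a = (2, 1, 5, 5)
Solving gives a = (2, 1, 2, 4).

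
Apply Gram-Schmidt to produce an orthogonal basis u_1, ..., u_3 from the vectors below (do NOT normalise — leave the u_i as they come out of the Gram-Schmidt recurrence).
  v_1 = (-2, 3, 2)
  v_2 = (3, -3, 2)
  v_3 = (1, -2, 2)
Orthogonal basis:
  u_1 = (-2, 3, 2)
  u_2 = (29/17, -18/17, 56/17)
  u_3 = (-168/253, -140/253, 42/253)

Apply the Gram-Schmidt recurrence
  u_1 = v_1
  u_i = v_i − Σ_{j<i} ((v_i · u_j) / (u_j · u_j)) · u_j.

Step by step this gives:
  u_1 = (-2, 3, 2)
  u_2 = (29/17, -18/17, 56/17)
  u_3 = (-168/253, -140/253, 42/253)

Orthogonality check:
  u_2 · u_1 = 0 (should be 0)
  u_3 · u_1 = 0 (should be 0)
  u_3 · u_2 = 0 (should be 0)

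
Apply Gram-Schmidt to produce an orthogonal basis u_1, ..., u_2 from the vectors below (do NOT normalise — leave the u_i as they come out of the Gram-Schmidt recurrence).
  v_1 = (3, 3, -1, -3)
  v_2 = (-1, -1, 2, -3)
Orthogonal basis:
  u_1 = (3, 3, -1, -3)
  u_2 = (-31/28, -31/28, 57/28, -81/28)

Apply the Gram-Schmidt recurrence
  u_1 = v_1
  u_i = v_i − Σ_{j<i} ((v_i · u_j) / (u_j · u_j)) · u_j.

Step by step this gives:
  u_1 = (3, 3, -1, -3)
  u_2 = (-31/28, -31/28, 57/28, -81/28)

Orthogonality check:
  u_2 · u_1 = 0 (should be 0)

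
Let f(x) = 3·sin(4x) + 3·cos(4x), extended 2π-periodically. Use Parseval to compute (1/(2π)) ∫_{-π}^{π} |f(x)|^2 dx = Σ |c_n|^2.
Σ |c_n|^2 = 9

Expand |f|^2 and use orthogonality of {sin(nx), cos(mx)} on [-π, π]:
  ∫_{-π}^{π} sin(nx)^2 dx = π, ∫ cos(mx)^2 dx = π, and cross terms integrate to 0.
So ∫_{-π}^{π} f(x)^2 dx = 3^2 · π + 3^2 · π = (9 + 9)π.
Divide by 2π: (9 + 9)/2 = 9.
By Parseval, this equals Σ |c_n|^2.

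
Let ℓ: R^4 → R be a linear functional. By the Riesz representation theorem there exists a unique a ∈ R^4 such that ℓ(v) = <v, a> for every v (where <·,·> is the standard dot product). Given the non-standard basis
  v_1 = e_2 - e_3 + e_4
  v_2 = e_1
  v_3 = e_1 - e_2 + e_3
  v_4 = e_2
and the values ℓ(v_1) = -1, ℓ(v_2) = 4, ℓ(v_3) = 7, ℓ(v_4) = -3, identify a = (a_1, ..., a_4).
a = (4, -3, 0, 2)

Write a = (a_1, ..., a_4) in the standard basis. For each basis vector v_i, ℓ(v_i) = <v_i, a> is a linear equation in the a_j's. Collect the n equations into a matrix system V a = ℓ, where row i of V is v_i (expressed in the standard basis). Since V is invertible (lower-triangular with 1s on the diagonal, up to permutation), solve by back-substitution:
  V =
[[0, 1, -1, 1],
 [1, 0, 0, 0],
 [1, -1, 1, 0],
 [0, 1, 0, 0]]
  V a = (-1, 4, 7, -3)
Solving gives a = (4, -3, 0, 2).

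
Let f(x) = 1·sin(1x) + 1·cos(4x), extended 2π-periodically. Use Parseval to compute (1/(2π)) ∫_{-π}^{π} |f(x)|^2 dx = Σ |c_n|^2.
Σ |c_n|^2 = 1

Expand |f|^2 and use orthogonality of {sin(nx), cos(mx)} on [-π, π]:
  ∫_{-π}^{π} sin(nx)^2 dx = π, ∫ cos(mx)^2 dx = π, and cross terms integrate to 0.
So ∫_{-π}^{π} f(x)^2 dx = 1^2 · π + 1^2 · π = (1 + 1)π.
Divide by 2π: (1 + 1)/2 = 1.
By Parseval, this equals Σ |c_n|^2.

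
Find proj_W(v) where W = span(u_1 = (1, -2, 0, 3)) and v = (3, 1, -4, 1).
proj_W(v) = (2/7, -4/7, 0, 6/7)

Set up U = [u_1 | ... | u_1] ∈ R^(4×1). The projector onto W = col(U) is P = U (U^T U)^(-1) U^T.
Compute U^T U =
  [14],
and U^T v = (4).
Solve U^T U · c = U^T v for the coefficients: c = (2/7). The projection is proj_W(v) = U c.
Check: (v - proj_W(v)) · u_1 = 0  (should be 0).
Result: proj_W(v) = (2/7, -4/7, 0, 6/7).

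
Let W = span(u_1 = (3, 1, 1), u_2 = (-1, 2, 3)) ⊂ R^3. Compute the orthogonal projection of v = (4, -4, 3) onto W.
proj_W(v) = (107/30, 1/3, -1/30)

Set up U = [u_1 | ... | u_2] ∈ R^(3×2). The projector onto W = col(U) is P = U (U^T U)^(-1) U^T.
Compute U^T U =
  [11, 2]
  [2, 14],
and U^T v = (11, -3).
Solve U^T U · c = U^T v for the coefficients: c = (16/15, -11/30). The projection is proj_W(v) = U c.
Check: (v - proj_W(v)) · u_1 = 0  (should be 0).
Check: (v - proj_W(v)) · u_2 = 0  (should be 0).
Result: proj_W(v) = (107/30, 1/3, -1/30).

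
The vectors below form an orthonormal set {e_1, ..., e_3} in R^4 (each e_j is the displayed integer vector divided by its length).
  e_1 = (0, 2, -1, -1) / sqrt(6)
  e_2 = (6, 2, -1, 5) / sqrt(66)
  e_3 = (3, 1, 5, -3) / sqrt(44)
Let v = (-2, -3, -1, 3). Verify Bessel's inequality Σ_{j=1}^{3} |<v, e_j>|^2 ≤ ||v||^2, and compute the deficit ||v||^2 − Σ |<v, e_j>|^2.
Σ |<v, e_j>|^2 = 91/4; ||v||^2 = 23; deficit = 1/4

Write each e_j = u_j / sqrt(<u_j, u_j>) where u_j is the displayed integer vector. Then <v, e_j> = <v, u_j> / sqrt(<u_j, u_j>), so |<v, e_j>|^2 = <v, u_j>^2 / <u_j, u_j>.
Coefficients: <v, e_1> = -8/sqrt(6), <v, e_2> = -2/sqrt(66), <v, e_3> = -23/sqrt(44).
Square and sum: Σ |<v, e_j>|^2 = 91/4.
Compute ||v||^2 = v·v = 23.
Deficit = 23 − 91/4 = 1/4 ≥ 0, confirming Bessel's inequality. (The deficit equals ||v − Σ <v,e_j> e_j||^2, the squared distance from v to span{e_j}.)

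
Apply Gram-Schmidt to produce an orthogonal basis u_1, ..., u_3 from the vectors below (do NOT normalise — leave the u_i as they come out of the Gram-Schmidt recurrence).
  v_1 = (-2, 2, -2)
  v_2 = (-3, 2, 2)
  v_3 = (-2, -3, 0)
Orthogonal basis:
  u_1 = (-2, 2, -2)
  u_2 = (-2, 1, 3)
  u_3 = (-46/21, -115/42, -23/42)

Apply the Gram-Schmidt recurrence
  u_1 = v_1
  u_i = v_i − Σ_{j<i} ((v_i · u_j) / (u_j · u_j)) · u_j.

Step by step this gives:
  u_1 = (-2, 2, -2)
  u_2 = (-2, 1, 3)
  u_3 = (-46/21, -115/42, -23/42)

Orthogonality check:
  u_2 · u_1 = 0 (should be 0)
  u_3 · u_1 = 0 (should be 0)
  u_3 · u_2 = 0 (should be 0)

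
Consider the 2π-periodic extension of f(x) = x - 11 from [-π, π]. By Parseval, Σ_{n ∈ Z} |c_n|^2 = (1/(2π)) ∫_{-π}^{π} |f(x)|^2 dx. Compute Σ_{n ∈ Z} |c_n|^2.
Σ |c_n|^2 = π^2/3 + 121

Expand and integrate term by term over [-π, π]:
  ∫ (x)^2 dx = 1·(2π^3/3); ∫ 2·1·(-11)·x dx = 0 (odd integrand); ∫ (-11)^2 dx = 121·2π.
So (1/(2π)) ∫_{-π}^{π} (x - 11)^2 dx = 1π^2/3 + 121 = π^2/3 + 121.
Parseval ⇒ Σ |c_n|^2 = π^2/3 + 121.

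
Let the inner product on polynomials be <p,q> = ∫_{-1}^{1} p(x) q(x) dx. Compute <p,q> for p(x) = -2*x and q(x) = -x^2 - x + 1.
<p,q> = 4/3

Expand the product: p(x)·q(x) = 2*x^3 + 2*x^2 - 2*x.
∫_{-1}^{1} of each monomial x^k gives [2/(k+1) if k even, 0 if k odd]. Integrating term-by-term (or equivalently evaluating the antiderivative F(x) = x^4/2 + 2*x^3/3 - x^2 at the endpoints):
  F(1) − F(−1) = 1/6 − (-7/6) = 4/3.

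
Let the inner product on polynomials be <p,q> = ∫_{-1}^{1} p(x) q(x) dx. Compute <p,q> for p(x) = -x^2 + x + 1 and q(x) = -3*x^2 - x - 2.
<p,q> = -62/15

Expand the product: p(x)·q(x) = 3*x^4 - 2*x^3 - 2*x^2 - 3*x - 2.
∫_{-1}^{1} of each monomial x^k gives [2/(k+1) if k even, 0 if k odd]. Integrating term-by-term (or equivalently evaluating the antiderivative F(x) = 3*x^5/5 - x^4/2 - 2*x^3/3 - 3*x^2/2 - 2*x at the endpoints):
  F(1) − F(−1) = -61/15 − (1/15) = -62/15.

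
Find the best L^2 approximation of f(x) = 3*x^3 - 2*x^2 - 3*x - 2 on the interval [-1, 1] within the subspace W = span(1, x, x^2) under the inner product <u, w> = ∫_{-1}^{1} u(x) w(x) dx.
g(x) = -2*x^2 - 6*x/5 - 2

The best approximation g ∈ W is the orthogonal projection of f onto W. Writing g = a_0 + a_1 x + a_2 x^2, the coefficients solve the normal equations G · a = b where
  G_{ij} = <φ_i, φ_j> and b_i = <f, φ_i>, with φ_0 = 1, φ_1 = x, φ_2 = x^2.
G =
  [2, 0, 2/3]
  [0, 2/3, 0]
  [2/3, 0, 2/5],
b = (-16/3, -4/5, -32/15).
Solving gives a_0 = -2, a_1 = -6/5, a_2 = -2, so
  g(x) = -2*x^2 - 6*x/5 - 2.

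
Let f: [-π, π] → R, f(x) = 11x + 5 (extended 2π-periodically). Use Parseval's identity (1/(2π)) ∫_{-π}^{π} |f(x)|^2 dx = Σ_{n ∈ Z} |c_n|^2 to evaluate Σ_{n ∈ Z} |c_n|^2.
Σ |c_n|^2 = 121π^2/3 + 25

Expand and integrate term by term over [-π, π]:
  ∫ (11x)^2 dx = 121·(2π^3/3); ∫ 2·11·(5)·x dx = 0 (odd integrand); ∫ 5^2 dx = 25·2π.
So (1/(2π)) ∫_{-π}^{π} (11x + 5)^2 dx = 121π^2/3 + 25 = 121π^2/3 + 25.
Parseval ⇒ Σ |c_n|^2 = 121π^2/3 + 25.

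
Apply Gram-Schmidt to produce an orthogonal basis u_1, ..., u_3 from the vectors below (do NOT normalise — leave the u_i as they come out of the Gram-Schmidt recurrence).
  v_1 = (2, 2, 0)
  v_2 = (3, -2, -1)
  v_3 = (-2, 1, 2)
Orthogonal basis:
  u_1 = (2, 2, 0)
  u_2 = (5/2, -5/2, -1)
  u_3 = (7/27, -7/27, 35/27)

Apply the Gram-Schmidt recurrence
  u_1 = v_1
  u_i = v_i − Σ_{j<i} ((v_i · u_j) / (u_j · u_j)) · u_j.

Step by step this gives:
  u_1 = (2, 2, 0)
  u_2 = (5/2, -5/2, -1)
  u_3 = (7/27, -7/27, 35/27)

Orthogonality check:
  u_2 · u_1 = 0 (should be 0)
  u_3 · u_1 = 0 (should be 0)
  u_3 · u_2 = 0 (should be 0)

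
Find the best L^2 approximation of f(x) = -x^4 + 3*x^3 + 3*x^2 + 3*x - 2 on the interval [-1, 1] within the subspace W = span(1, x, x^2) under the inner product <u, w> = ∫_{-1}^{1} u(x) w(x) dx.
g(x) = 15*x^2/7 + 24*x/5 - 67/35

The best approximation g ∈ W is the orthogonal projection of f onto W. Writing g = a_0 + a_1 x + a_2 x^2, the coefficients solve the normal equations G · a = b where
  G_{ij} = <φ_i, φ_j> and b_i = <f, φ_i>, with φ_0 = 1, φ_1 = x, φ_2 = x^2.
G =
  [2, 0, 2/3]
  [0, 2/3, 0]
  [2/3, 0, 2/5],
b = (-12/5, 16/5, -44/105).
Solving gives a_0 = -67/35, a_1 = 24/5, a_2 = 15/7, so
  g(x) = 15*x^2/7 + 24*x/5 - 67/35.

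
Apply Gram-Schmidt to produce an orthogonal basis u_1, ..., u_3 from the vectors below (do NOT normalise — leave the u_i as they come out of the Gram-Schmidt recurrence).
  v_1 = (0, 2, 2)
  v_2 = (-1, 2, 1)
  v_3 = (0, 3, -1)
Orthogonal basis:
  u_1 = (0, 2, 2)
  u_2 = (-1, 1/2, -1/2)
  u_3 = (4/3, 4/3, -4/3)

Apply the Gram-Schmidt recurrence
  u_1 = v_1
  u_i = v_i − Σ_{j<i} ((v_i · u_j) / (u_j · u_j)) · u_j.

Step by step this gives:
  u_1 = (0, 2, 2)
  u_2 = (-1, 1/2, -1/2)
  u_3 = (4/3, 4/3, -4/3)

Orthogonality check:
  u_2 · u_1 = 0 (should be 0)
  u_3 · u_1 = 0 (should be 0)
  u_3 · u_2 = 0 (should be 0)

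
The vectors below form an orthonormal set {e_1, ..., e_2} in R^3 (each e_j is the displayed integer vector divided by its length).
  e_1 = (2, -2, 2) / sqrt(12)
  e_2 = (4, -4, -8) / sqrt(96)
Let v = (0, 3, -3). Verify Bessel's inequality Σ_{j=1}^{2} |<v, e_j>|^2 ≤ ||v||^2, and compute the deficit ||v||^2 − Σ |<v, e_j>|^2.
Σ |<v, e_j>|^2 = 27/2; ||v||^2 = 18; deficit = 9/2

Write each e_j = u_j / sqrt(<u_j, u_j>) where u_j is the displayed integer vector. Then <v, e_j> = <v, u_j> / sqrt(<u_j, u_j>), so |<v, e_j>|^2 = <v, u_j>^2 / <u_j, u_j>.
Coefficients: <v, e_1> = -12/sqrt(12), <v, e_2> = 12/sqrt(96).
Square and sum: Σ |<v, e_j>|^2 = 27/2.
Compute ||v||^2 = v·v = 18.
Deficit = 18 − 27/2 = 9/2 ≥ 0, confirming Bessel's inequality. (The deficit equals ||v − Σ <v,e_j> e_j||^2, the squared distance from v to span{e_j}.)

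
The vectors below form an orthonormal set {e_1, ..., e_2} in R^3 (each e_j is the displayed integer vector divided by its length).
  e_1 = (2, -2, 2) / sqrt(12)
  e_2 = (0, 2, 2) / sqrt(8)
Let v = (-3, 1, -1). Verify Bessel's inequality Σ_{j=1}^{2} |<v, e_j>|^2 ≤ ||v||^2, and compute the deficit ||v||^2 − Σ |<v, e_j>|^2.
Σ |<v, e_j>|^2 = 25/3; ||v||^2 = 11; deficit = 8/3

Write each e_j = u_j / sqrt(<u_j, u_j>) where u_j is the displayed integer vector. Then <v, e_j> = <v, u_j> / sqrt(<u_j, u_j>), so |<v, e_j>|^2 = <v, u_j>^2 / <u_j, u_j>.
Coefficients: <v, e_1> = -10/sqrt(12), <v, e_2> = 0/sqrt(8).
Square and sum: Σ |<v, e_j>|^2 = 25/3.
Compute ||v||^2 = v·v = 11.
Deficit = 11 − 25/3 = 8/3 ≥ 0, confirming Bessel's inequality. (The deficit equals ||v − Σ <v,e_j> e_j||^2, the squared distance from v to span{e_j}.)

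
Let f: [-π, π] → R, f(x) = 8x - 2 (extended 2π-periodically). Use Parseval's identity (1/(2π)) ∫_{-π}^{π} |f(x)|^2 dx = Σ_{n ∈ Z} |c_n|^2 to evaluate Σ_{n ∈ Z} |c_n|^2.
Σ |c_n|^2 = 64π^2/3 + 4

Expand and integrate term by term over [-π, π]:
  ∫ (8x)^2 dx = 64·(2π^3/3); ∫ 2·8·(-2)·x dx = 0 (odd integrand); ∫ (-2)^2 dx = 4·2π.
So (1/(2π)) ∫_{-π}^{π} (8x - 2)^2 dx = 64π^2/3 + 4 = 64π^2/3 + 4.
Parseval ⇒ Σ |c_n|^2 = 64π^2/3 + 4.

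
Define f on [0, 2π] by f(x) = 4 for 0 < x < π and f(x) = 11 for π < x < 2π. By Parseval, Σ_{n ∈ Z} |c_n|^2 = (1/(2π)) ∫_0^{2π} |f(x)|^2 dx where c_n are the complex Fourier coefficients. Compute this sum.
Σ |c_n|^2 = 137/2

Parseval equates the L^2 energy of f (normalised by 1/(2π)) with the ℓ^2 sum of its Fourier coefficients: (1/(2π)) ∫_0^{2π} |f|^2 = Σ |c_n|^2.
Compute the left side: (1/(2π)) [∫_0^π 4^2 dx + ∫_π^{2π} 11^2 dx] = (1/(2π)) · (16π + 121π) = (16 + 121)/2 = 137/2.
So Σ_{n ∈ Z} |c_n|^2 = 137/2.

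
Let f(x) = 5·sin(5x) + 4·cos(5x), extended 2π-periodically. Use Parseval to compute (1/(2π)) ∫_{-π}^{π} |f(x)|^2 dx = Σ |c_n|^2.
Σ |c_n|^2 = 41/2

Expand |f|^2 and use orthogonality of {sin(nx), cos(mx)} on [-π, π]:
  ∫_{-π}^{π} sin(nx)^2 dx = π, ∫ cos(mx)^2 dx = π, and cross terms integrate to 0.
So ∫_{-π}^{π} f(x)^2 dx = 5^2 · π + 4^2 · π = (25 + 16)π.
Divide by 2π: (25 + 16)/2 = 41/2.
By Parseval, this equals Σ |c_n|^2.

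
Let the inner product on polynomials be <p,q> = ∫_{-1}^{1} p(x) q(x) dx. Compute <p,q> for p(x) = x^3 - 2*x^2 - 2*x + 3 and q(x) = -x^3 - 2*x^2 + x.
<p,q> = -296/105

Expand the product: p(x)·q(x) = -x^6 + 7*x^4 - x^3 - 8*x^2 + 3*x.
∫_{-1}^{1} of each monomial x^k gives [2/(k+1) if k even, 0 if k odd]. Integrating term-by-term (or equivalently evaluating the antiderivative F(x) = -x^7/7 + 7*x^5/5 - x^4/4 - 8*x^3/3 + 3*x^2/2 at the endpoints):
  F(1) − F(−1) = -67/420 − (5*2**(73/260)*3**(319/780)*5**(77/780)*7**(161/260)/14) = -296/105.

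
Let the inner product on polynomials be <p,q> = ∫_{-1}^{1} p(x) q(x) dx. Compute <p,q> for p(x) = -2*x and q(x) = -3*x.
<p,q> = 4

Expand the product: p(x)·q(x) = 6*x^2.
∫_{-1}^{1} of each monomial x^k gives [2/(k+1) if k even, 0 if k odd]. Integrating term-by-term (or equivalently evaluating the antiderivative F(x) = 2*x^3 at the endpoints):
  F(1) − F(−1) = 2 − (-2) = 4.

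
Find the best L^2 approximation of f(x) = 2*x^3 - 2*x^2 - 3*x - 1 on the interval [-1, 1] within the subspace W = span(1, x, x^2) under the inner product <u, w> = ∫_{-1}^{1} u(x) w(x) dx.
g(x) = -2*x^2 - 9*x/5 - 1

The best approximation g ∈ W is the orthogonal projection of f onto W. Writing g = a_0 + a_1 x + a_2 x^2, the coefficients solve the normal equations G · a = b where
  G_{ij} = <φ_i, φ_j> and b_i = <f, φ_i>, with φ_0 = 1, φ_1 = x, φ_2 = x^2.
G =
  [2, 0, 2/3]
  [0, 2/3, 0]
  [2/3, 0, 2/5],
b = (-10/3, -6/5, -22/15).
Solving gives a_0 = -1, a_1 = -9/5, a_2 = -2, so
  g(x) = -2*x^2 - 9*x/5 - 1.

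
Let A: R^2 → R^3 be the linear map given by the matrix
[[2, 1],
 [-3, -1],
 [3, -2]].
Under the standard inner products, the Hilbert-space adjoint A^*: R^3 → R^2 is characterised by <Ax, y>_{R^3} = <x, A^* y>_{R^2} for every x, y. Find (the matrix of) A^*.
A^* = A^T =
[[2, -3, 3],
 [1, -1, -2]]

For real matrices with standard dot products, the defining identity <Ax, y> = <x, A^* y> gives (Ax)^T y = x^T (A^*) y, i.e. x^T A^T y = x^T (A^*) y. Since this holds for all x, y, we must have A^* = A^T. Therefore
A^* =
[[2, -3, 3],
 [1, -1, -2]].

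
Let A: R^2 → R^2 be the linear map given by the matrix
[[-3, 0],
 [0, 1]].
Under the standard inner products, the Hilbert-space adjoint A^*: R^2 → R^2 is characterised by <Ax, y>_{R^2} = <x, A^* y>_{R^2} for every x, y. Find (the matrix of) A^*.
A^* = A^T =
[[-3, 0],
 [0, 1]]

For real matrices with standard dot products, the defining identity <Ax, y> = <x, A^* y> gives (Ax)^T y = x^T (A^*) y, i.e. x^T A^T y = x^T (A^*) y. Since this holds for all x, y, we must have A^* = A^T. Therefore
A^* =
[[-3, 0],
 [0, 1]].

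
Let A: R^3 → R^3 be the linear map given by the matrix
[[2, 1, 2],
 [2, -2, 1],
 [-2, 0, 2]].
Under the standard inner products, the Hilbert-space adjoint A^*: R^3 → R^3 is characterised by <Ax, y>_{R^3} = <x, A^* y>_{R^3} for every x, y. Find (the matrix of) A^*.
A^* = A^T =
[[2, 2, -2],
 [1, -2, 0],
 [2, 1, 2]]

For real matrices with standard dot products, the defining identity <Ax, y> = <x, A^* y> gives (Ax)^T y = x^T (A^*) y, i.e. x^T A^T y = x^T (A^*) y. Since this holds for all x, y, we must have A^* = A^T. Therefore
A^* =
[[2, 2, -2],
 [1, -2, 0],
 [2, 1, 2]].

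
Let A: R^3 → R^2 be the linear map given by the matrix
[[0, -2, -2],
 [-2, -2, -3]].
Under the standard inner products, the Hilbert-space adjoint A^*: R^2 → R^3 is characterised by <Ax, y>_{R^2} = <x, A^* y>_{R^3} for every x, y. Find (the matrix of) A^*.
A^* = A^T =
[[0, -2],
 [-2, -2],
 [-2, -3]]

For real matrices with standard dot products, the defining identity <Ax, y> = <x, A^* y> gives (Ax)^T y = x^T (A^*) y, i.e. x^T A^T y = x^T (A^*) y. Since this holds for all x, y, we must have A^* = A^T. Therefore
A^* =
[[0, -2],
 [-2, -2],
 [-2, -3]].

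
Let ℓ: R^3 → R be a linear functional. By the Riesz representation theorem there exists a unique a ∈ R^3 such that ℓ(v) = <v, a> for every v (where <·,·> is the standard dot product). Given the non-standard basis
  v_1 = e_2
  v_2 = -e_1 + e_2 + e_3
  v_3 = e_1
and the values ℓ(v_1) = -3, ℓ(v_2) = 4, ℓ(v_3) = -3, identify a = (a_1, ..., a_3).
a = (-3, -3, 4)

Write a = (a_1, ..., a_3) in the standard basis. For each basis vector v_i, ℓ(v_i) = <v_i, a> is a linear equation in the a_j's. Collect the n equations into a matrix system V a = ℓ, where row i of V is v_i (expressed in the standard basis). Since V is invertible (lower-triangular with 1s on the diagonal, up to permutation), solve by back-substitution:
  V =
[[0, 1, 0],
 [-1, 1, 1],
 [1, 0, 0]]
  V a = (-3, 4, -3)
Solving gives a = (-3, -3, 4).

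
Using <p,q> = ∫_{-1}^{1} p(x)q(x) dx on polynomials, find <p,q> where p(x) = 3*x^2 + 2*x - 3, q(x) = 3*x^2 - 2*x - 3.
<p,q> = 104/15

Expand the product: p(x)·q(x) = 9*x^4 - 22*x^2 + 9.
∫_{-1}^{1} of each monomial x^k gives [2/(k+1) if k even, 0 if k odd]. Integrating term-by-term (or equivalently evaluating the antiderivative F(x) = 9*x^5/5 - 22*x^3/3 + 9*x at the endpoints):
  F(1) − F(−1) = 52/15 − (-52/15) = 104/15.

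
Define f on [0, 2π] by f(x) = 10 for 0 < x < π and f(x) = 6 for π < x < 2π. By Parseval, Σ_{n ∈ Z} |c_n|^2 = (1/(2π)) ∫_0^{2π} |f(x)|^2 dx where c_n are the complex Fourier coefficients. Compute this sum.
Σ |c_n|^2 = 68

Parseval equates the L^2 energy of f (normalised by 1/(2π)) with the ℓ^2 sum of its Fourier coefficients: (1/(2π)) ∫_0^{2π} |f|^2 = Σ |c_n|^2.
Compute the left side: (1/(2π)) [∫_0^π 10^2 dx + ∫_π^{2π} 6^2 dx] = (1/(2π)) · (100π + 36π) = (100 + 36)/2 = 68.
So Σ_{n ∈ Z} |c_n|^2 = 68.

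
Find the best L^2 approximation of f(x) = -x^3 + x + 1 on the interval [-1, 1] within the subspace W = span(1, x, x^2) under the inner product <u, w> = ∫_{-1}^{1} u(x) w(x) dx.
g(x) = 2*x/5 + 1

The best approximation g ∈ W is the orthogonal projection of f onto W. Writing g = a_0 + a_1 x + a_2 x^2, the coefficients solve the normal equations G · a = b where
  G_{ij} = <φ_i, φ_j> and b_i = <f, φ_i>, with φ_0 = 1, φ_1 = x, φ_2 = x^2.
G =
  [2, 0, 2/3]
  [0, 2/3, 0]
  [2/3, 0, 2/5],
b = (2, 4/15, 2/3).
Solving gives a_0 = 1, a_1 = 2/5, a_2 = 0, so
  g(x) = 2*x/5 + 1.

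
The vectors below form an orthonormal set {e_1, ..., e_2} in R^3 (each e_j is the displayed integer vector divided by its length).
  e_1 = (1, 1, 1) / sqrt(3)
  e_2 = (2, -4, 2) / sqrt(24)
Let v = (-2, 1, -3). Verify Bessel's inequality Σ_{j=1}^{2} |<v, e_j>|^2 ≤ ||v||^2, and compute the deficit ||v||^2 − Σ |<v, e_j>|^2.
Σ |<v, e_j>|^2 = 27/2; ||v||^2 = 14; deficit = 1/2

Write each e_j = u_j / sqrt(<u_j, u_j>) where u_j is the displayed integer vector. Then <v, e_j> = <v, u_j> / sqrt(<u_j, u_j>), so |<v, e_j>|^2 = <v, u_j>^2 / <u_j, u_j>.
Coefficients: <v, e_1> = -4/sqrt(3), <v, e_2> = -14/sqrt(24).
Square and sum: Σ |<v, e_j>|^2 = 27/2.
Compute ||v||^2 = v·v = 14.
Deficit = 14 − 27/2 = 1/2 ≥ 0, confirming Bessel's inequality. (The deficit equals ||v − Σ <v,e_j> e_j||^2, the squared distance from v to span{e_j}.)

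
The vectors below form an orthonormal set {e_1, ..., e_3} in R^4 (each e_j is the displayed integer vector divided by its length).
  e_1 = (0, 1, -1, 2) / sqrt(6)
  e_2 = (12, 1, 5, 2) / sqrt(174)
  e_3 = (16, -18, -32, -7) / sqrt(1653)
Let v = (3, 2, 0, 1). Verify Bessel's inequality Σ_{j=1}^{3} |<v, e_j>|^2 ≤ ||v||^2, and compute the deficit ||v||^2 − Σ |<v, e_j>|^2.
Σ |<v, e_j>|^2 = 677/57; ||v||^2 = 14; deficit = 121/57

Write each e_j = u_j / sqrt(<u_j, u_j>) where u_j is the displayed integer vector. Then <v, e_j> = <v, u_j> / sqrt(<u_j, u_j>), so |<v, e_j>|^2 = <v, u_j>^2 / <u_j, u_j>.
Coefficients: <v, e_1> = 4/sqrt(6), <v, e_2> = 40/sqrt(174), <v, e_3> = 5/sqrt(1653).
Square and sum: Σ |<v, e_j>|^2 = 677/57.
Compute ||v||^2 = v·v = 14.
Deficit = 14 − 677/57 = 121/57 ≥ 0, confirming Bessel's inequality. (The deficit equals ||v − Σ <v,e_j> e_j||^2, the squared distance from v to span{e_j}.)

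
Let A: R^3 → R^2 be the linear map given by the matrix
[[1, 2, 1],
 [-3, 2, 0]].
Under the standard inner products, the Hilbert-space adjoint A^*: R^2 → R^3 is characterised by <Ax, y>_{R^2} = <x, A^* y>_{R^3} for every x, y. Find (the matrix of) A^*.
A^* = A^T =
[[1, -3],
 [2, 2],
 [1, 0]]

For real matrices with standard dot products, the defining identity <Ax, y> = <x, A^* y> gives (Ax)^T y = x^T (A^*) y, i.e. x^T A^T y = x^T (A^*) y. Since this holds for all x, y, we must have A^* = A^T. Therefore
A^* =
[[1, -3],
 [2, 2],
 [1, 0]].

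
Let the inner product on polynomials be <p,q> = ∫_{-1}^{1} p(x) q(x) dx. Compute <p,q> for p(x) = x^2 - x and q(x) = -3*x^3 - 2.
<p,q> = -2/15

Expand the product: p(x)·q(x) = -3*x^5 + 3*x^4 - 2*x^2 + 2*x.
∫_{-1}^{1} of each monomial x^k gives [2/(k+1) if k even, 0 if k odd]. Integrating term-by-term (or equivalently evaluating the antiderivative F(x) = -x^6/2 + 3*x^5/5 - 2*x^3/3 + x^2 at the endpoints):
  F(1) − F(−1) = 13/30 − (17/30) = -2/15.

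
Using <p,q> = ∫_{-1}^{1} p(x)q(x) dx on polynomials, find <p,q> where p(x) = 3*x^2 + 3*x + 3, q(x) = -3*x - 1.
<p,q> = -14

Expand the product: p(x)·q(x) = -9*x^3 - 12*x^2 - 12*x - 3.
∫_{-1}^{1} of each monomial x^k gives [2/(k+1) if k even, 0 if k odd]. Integrating term-by-term (or equivalently evaluating the antiderivative F(x) = -9*x^4/4 - 4*x^3 - 6*x^2 - 3*x at the endpoints):
  F(1) − F(−1) = -61/4 − (-5/4) = -14.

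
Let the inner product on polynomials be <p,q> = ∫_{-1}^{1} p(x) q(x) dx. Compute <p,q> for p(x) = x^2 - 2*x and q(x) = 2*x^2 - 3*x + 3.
<p,q> = 34/5

Expand the product: p(x)·q(x) = 2*x^4 - 7*x^3 + 9*x^2 - 6*x.
∫_{-1}^{1} of each monomial x^k gives [2/(k+1) if k even, 0 if k odd]. Integrating term-by-term (or equivalently evaluating the antiderivative F(x) = 2*x^5/5 - 7*x^4/4 + 3*x^3 - 3*x^2 at the endpoints):
  F(1) − F(−1) = -27/20 − (-163/20) = 34/5.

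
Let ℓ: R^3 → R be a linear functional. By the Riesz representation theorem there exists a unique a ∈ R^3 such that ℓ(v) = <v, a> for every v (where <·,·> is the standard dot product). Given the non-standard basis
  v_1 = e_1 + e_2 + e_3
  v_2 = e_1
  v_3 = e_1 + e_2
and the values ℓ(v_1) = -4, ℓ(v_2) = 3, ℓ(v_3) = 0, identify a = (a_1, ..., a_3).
a = (3, -3, -4)

Write a = (a_1, ..., a_3) in the standard basis. For each basis vector v_i, ℓ(v_i) = <v_i, a> is a linear equation in the a_j's. Collect the n equations into a matrix system V a = ℓ, where row i of V is v_i (expressed in the standard basis). Since V is invertible (lower-triangular with 1s on the diagonal, up to permutation), solve by back-substitution:
  V =
[[1, 1, 1],
 [1, 0, 0],
 [1, 1, 0]]
  V a = (-4, 3, 0)
Solving gives a = (3, -3, -4).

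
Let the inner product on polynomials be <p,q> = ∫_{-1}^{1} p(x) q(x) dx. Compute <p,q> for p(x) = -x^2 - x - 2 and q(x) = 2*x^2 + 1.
<p,q> = -122/15

Expand the product: p(x)·q(x) = -2*x^4 - 2*x^3 - 5*x^2 - x - 2.
∫_{-1}^{1} of each monomial x^k gives [2/(k+1) if k even, 0 if k odd]. Integrating term-by-term (or equivalently evaluating the antiderivative F(x) = -2*x^5/5 - x^4/2 - 5*x^3/3 - x^2/2 - 2*x at the endpoints):
  F(1) − F(−1) = -76/15 − (46/15) = -122/15.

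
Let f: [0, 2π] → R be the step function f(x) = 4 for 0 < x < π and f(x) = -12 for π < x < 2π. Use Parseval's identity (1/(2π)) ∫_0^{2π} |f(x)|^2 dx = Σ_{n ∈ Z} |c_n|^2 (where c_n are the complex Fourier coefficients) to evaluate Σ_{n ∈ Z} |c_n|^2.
Σ |c_n|^2 = 80

Parseval equates the L^2 energy of f (normalised by 1/(2π)) with the ℓ^2 sum of its Fourier coefficients: (1/(2π)) ∫_0^{2π} |f|^2 = Σ |c_n|^2.
Compute the left side: (1/(2π)) [∫_0^π 4^2 dx + ∫_π^{2π} (-12)^2 dx] = (1/(2π)) · (16π + 144π) = (16 + 144)/2 = 80.
So Σ_{n ∈ Z} |c_n|^2 = 80.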